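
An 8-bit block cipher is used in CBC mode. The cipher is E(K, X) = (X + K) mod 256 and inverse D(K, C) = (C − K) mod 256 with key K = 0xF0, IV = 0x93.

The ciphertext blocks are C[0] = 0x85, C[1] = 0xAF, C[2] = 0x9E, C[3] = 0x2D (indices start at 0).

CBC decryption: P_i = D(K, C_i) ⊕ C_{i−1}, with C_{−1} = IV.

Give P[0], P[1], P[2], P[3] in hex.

P[0]: D(K, 0x85) = 0x95; 0x95 ⊕ 0x93 = 0x06.
P[1]: D(K, 0xAF) = 0xBF; 0xBF ⊕ 0x85 = 0x3A.
P[2]: D(K, 0x9E) = 0xAE; 0xAE ⊕ 0xAF = 0x01.
P[3]: D(K, 0x2D) = 0x3D; 0x3D ⊕ 0x9E = 0xA3.

P[0] = 0x06, P[1] = 0x3A, P[2] = 0x01, P[3] = 0xA3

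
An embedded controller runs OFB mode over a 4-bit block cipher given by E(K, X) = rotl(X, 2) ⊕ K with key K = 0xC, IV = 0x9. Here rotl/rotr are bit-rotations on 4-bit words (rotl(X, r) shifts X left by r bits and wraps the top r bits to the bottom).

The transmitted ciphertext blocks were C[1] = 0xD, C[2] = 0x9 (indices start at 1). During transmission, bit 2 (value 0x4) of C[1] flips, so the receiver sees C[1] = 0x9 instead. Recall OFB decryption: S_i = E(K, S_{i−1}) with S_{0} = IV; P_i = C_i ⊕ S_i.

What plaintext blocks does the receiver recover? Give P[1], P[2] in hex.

Only C[1] changed, to 0x9. In OFB, a change in C_i flips the same bit in P_i only; the keystream is unaffected. Decrypting the received ciphertext:
P[1]: S = E(K, 0x9) = 0xA; 0x9 ⊕ 0xA = 0x3.
P[2]: S = E(K, 0xA) = 0x6; 0x9 ⊕ 0x6 = 0xF.
Blocks that differ from the original plaintext: P[1].

P[1] = 0x3, P[2] = 0xF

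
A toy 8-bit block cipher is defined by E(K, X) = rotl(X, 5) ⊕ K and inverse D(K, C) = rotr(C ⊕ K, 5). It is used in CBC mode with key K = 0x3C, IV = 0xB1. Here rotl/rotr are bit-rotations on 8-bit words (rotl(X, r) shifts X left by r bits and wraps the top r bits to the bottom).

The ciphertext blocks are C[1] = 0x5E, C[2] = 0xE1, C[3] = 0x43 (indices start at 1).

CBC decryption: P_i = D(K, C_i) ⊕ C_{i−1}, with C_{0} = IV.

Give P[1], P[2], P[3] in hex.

P[1] = 0xA2, P[2] = 0xB0, P[3] = 0x1A

P[1]: D(K, 0x5E) = 0x13; 0x13 ⊕ 0xB1 = 0xA2.
P[2]: D(K, 0xE1) = 0xEE; 0xEE ⊕ 0x5E = 0xB0.
P[3]: D(K, 0x43) = 0xFB; 0xFB ⊕ 0xE1 = 0x1A.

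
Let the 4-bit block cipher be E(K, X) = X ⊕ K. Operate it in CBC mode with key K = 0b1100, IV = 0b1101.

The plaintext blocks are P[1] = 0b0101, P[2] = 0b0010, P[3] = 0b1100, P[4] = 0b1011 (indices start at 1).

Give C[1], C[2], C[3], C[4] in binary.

C[1] = 0b0100, C[2] = 0b1010, C[3] = 0b1010, C[4] = 0b1101

CBC encryption: C_i = E(K, P_i ⊕ C_{i−1}), with C_{0} = IV.
C[1]: P[1] ⊕ 0b1101 = 0b1000; E(K, 0b1000) = 0b0100.
C[2]: P[2] ⊕ 0b0100 = 0b0110; E(K, 0b0110) = 0b1010.
C[3]: P[3] ⊕ 0b1010 = 0b0110; E(K, 0b0110) = 0b1010.
C[4]: P[4] ⊕ 0b1010 = 0b0001; E(K, 0b0001) = 0b1101.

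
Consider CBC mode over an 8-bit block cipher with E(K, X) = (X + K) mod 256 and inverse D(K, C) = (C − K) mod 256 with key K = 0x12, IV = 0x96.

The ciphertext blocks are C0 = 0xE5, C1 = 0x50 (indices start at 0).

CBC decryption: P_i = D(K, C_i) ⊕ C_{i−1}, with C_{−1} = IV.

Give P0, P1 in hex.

P0 = 0x45, P1 = 0xDB

P0: D(K, 0xE5) = 0xD3; 0xD3 ⊕ 0x96 = 0x45.
P1: D(K, 0x50) = 0x3E; 0x3E ⊕ 0xE5 = 0xDB.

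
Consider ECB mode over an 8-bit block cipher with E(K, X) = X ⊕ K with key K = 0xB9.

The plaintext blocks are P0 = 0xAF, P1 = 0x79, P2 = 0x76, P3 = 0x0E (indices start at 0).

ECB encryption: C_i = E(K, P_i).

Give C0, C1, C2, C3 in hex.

C0 = 0x16, C1 = 0xC0, C2 = 0xCF, C3 = 0xB7

C0: E(K, 0xAF) = 0x16.
C1: E(K, 0x79) = 0xC0.
C2: E(K, 0x76) = 0xCF.
C3: E(K, 0x0E) = 0xB7.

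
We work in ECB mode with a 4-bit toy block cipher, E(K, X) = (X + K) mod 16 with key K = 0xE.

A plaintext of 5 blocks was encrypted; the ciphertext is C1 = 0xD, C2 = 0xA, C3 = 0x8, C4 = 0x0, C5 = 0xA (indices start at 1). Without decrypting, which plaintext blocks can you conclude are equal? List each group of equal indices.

ECB encrypts each block independently with the same key, so equal ciphertext blocks imply equal plaintext blocks.
C2 = C5 = 0xA, so P2 = P5.

P2 = P5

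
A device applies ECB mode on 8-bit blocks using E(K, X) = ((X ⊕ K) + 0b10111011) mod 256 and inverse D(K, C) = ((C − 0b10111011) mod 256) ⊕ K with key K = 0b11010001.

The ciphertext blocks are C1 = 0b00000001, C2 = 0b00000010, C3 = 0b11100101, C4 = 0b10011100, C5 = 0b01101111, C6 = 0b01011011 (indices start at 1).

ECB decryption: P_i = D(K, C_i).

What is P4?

P4 = 0b00110000

P4: D(K, 0b10011100) = 0b00110000.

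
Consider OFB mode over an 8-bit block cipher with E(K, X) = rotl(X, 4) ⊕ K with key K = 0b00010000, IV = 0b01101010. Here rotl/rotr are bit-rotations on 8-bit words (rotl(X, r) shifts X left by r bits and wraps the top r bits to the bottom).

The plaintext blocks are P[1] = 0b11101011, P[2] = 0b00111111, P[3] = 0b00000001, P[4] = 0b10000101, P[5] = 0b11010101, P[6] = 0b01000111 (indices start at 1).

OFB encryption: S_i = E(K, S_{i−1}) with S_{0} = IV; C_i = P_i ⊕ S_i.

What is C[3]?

C[1]: S = E(K, 0b01101010) = 0b10110110; 0b11101011 ⊕ 0b10110110 = 0b01011101.
C[2]: S = E(K, 0b10110110) = 0b01111011; 0b00111111 ⊕ 0b01111011 = 0b01000100.
C[3]: S = E(K, 0b01111011) = 0b10100111; 0b00000001 ⊕ 0b10100111 = 0b10100110.

C[3] = 0b10100110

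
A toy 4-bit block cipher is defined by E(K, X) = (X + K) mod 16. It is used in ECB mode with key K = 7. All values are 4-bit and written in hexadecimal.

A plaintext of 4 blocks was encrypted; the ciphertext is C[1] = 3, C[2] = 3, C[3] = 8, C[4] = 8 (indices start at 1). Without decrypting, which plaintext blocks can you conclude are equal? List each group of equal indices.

P[1] = P[2]; P[3] = P[4]

ECB encrypts each block independently with the same key, so equal ciphertext blocks imply equal plaintext blocks.
C[1] = C[2] = 3, so P[1] = P[2].
C[3] = C[4] = 8, so P[3] = P[4].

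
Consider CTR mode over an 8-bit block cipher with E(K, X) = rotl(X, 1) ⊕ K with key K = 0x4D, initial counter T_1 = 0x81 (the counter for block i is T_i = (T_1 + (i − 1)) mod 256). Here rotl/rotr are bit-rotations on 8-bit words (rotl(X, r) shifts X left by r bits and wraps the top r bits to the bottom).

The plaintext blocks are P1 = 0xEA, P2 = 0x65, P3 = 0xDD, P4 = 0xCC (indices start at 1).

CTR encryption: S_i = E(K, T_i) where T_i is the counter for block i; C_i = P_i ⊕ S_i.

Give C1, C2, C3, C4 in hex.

C1: T = 0x81, S = E(K, T) = 0x4E; 0xEA ⊕ 0x4E = 0xA4.
C2: T = 0x82, S = E(K, T) = 0x48; 0x65 ⊕ 0x48 = 0x2D.
C3: T = 0x83, S = E(K, T) = 0x4A; 0xDD ⊕ 0x4A = 0x97.
C4: T = 0x84, S = E(K, T) = 0x44; 0xCC ⊕ 0x44 = 0x88.

C1 = 0xA4, C2 = 0x2D, C3 = 0x97, C4 = 0x88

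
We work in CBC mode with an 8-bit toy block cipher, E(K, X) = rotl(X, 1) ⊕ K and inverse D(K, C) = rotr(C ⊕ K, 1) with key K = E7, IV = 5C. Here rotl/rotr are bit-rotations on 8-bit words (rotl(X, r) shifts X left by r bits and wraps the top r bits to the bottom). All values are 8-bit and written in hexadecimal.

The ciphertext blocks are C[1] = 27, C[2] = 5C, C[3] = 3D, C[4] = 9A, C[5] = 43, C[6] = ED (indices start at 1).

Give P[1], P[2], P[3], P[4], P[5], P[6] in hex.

CBC decryption: P_i = D(K, C_i) ⊕ C_{i−1}, with C_{0} = IV.
P[1]: D(K, 27) = 60; 60 ⊕ 5C = 3C.
P[2]: D(K, 5C) = DD; DD ⊕ 27 = FA.
P[3]: D(K, 3D) = 6D; 6D ⊕ 5C = 31.
P[4]: D(K, 9A) = BE; BE ⊕ 3D = 83.
P[5]: D(K, 43) = 52; 52 ⊕ 9A = C8.
P[6]: D(K, ED) = 05; 05 ⊕ 43 = 46.

P[1] = 3C, P[2] = FA, P[3] = 31, P[4] = 83, P[5] = C8, P[6] = 46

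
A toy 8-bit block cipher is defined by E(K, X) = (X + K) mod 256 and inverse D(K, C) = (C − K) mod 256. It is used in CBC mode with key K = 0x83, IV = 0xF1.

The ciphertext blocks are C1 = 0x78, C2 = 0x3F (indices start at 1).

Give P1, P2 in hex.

P1 = 0x04, P2 = 0xC4

CBC decryption: P_i = D(K, C_i) ⊕ C_{i−1}, with C_{0} = IV.
P1: D(K, 0x78) = 0xF5; 0xF5 ⊕ 0xF1 = 0x04.
P2: D(K, 0x3F) = 0xBC; 0xBC ⊕ 0x78 = 0xC4.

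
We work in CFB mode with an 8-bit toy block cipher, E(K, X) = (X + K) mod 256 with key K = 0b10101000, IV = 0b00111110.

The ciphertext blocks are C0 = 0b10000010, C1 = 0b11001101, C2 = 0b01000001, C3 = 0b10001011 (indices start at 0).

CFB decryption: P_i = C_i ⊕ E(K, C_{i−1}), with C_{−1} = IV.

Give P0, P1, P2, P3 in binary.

P0: E(K, 0b00111110) = 0b11100110; 0b10000010 ⊕ 0b11100110 = 0b01100100.
P1: E(K, 0b10000010) = 0b00101010; 0b11001101 ⊕ 0b00101010 = 0b11100111.
P2: E(K, 0b11001101) = 0b01110101; 0b01000001 ⊕ 0b01110101 = 0b00110100.
P3: E(K, 0b01000001) = 0b11101001; 0b10001011 ⊕ 0b11101001 = 0b01100010.

P0 = 0b01100100, P1 = 0b11100111, P2 = 0b00110100, P3 = 0b01100010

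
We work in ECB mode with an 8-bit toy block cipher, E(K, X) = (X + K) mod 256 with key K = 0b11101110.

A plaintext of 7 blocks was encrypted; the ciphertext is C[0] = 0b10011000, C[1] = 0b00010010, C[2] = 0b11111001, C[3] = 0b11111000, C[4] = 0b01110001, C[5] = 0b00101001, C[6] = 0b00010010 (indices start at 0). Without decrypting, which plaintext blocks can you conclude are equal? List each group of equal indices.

ECB encrypts each block independently with the same key, so equal ciphertext blocks imply equal plaintext blocks.
C[1] = C[6] = 0b00010010, so P[1] = P[6].

P[1] = P[6]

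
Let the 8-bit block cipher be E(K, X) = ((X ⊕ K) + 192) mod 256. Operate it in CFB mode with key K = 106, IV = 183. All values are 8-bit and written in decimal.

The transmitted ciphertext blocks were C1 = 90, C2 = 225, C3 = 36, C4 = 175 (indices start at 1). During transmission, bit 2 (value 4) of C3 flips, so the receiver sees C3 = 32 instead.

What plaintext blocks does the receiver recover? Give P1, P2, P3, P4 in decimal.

P1 = 199, P2 = 17, P3 = 107, P4 = 165

CFB decryption: P_i = C_i ⊕ E(K, C_{i−1}), with C_{0} = IV.
Only C3 changed, to 32. In CFB, a change in C_i flips the same bit in P_i and garbles P_{i+1}. Decrypting the received ciphertext:
P1: E(K, 183) = 157; 90 ⊕ 157 = 199.
P2: E(K, 90) = 240; 225 ⊕ 240 = 17.
P3: E(K, 225) = 75; 32 ⊕ 75 = 107.
P4: E(K, 32) = 10; 175 ⊕ 10 = 165.
Blocks that differ from the original plaintext: P3, P4.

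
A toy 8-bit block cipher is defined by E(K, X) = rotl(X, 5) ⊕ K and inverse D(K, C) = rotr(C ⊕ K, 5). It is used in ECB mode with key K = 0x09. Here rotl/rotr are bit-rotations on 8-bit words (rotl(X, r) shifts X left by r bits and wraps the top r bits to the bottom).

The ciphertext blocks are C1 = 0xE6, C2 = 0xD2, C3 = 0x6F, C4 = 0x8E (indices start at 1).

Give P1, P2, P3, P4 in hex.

P1 = 0x7F, P2 = 0xDE, P3 = 0x33, P4 = 0x3C

ECB decryption: P_i = D(K, C_i).
P1: D(K, 0xE6) = 0x7F.
P2: D(K, 0xD2) = 0xDE.
P3: D(K, 0x6F) = 0x33.
P4: D(K, 0x8E) = 0x3C.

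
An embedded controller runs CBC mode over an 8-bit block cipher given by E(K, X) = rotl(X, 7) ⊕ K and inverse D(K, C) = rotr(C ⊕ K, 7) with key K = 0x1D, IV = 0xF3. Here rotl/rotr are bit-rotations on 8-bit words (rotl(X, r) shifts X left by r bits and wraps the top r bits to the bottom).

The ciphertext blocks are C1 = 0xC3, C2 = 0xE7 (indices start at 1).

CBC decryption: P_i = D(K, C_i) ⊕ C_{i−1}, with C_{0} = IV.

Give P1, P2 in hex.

P1 = 0x4E, P2 = 0x36

P1: D(K, 0xC3) = 0xBD; 0xBD ⊕ 0xF3 = 0x4E.
P2: D(K, 0xE7) = 0xF5; 0xF5 ⊕ 0xC3 = 0x36.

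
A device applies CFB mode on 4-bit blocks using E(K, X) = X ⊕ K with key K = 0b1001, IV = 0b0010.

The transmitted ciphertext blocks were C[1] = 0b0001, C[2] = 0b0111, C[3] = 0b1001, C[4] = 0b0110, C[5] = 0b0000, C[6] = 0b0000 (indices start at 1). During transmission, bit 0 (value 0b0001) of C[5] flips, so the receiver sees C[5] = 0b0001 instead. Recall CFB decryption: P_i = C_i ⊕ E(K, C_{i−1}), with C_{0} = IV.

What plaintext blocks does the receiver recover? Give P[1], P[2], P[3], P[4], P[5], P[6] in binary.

P[1] = 0b1010, P[2] = 0b1111, P[3] = 0b0111, P[4] = 0b0110, P[5] = 0b1110, P[6] = 0b1000

Only C[5] changed, to 0b0001. In CFB, a change in C_i flips the same bit in P_i and garbles P_{i+1}. Decrypting the received ciphertext:
P[1]: E(K, 0b0010) = 0b1011; 0b0001 ⊕ 0b1011 = 0b1010.
P[2]: E(K, 0b0001) = 0b1000; 0b0111 ⊕ 0b1000 = 0b1111.
P[3]: E(K, 0b0111) = 0b1110; 0b1001 ⊕ 0b1110 = 0b0111.
P[4]: E(K, 0b1001) = 0b0000; 0b0110 ⊕ 0b0000 = 0b0110.
P[5]: E(K, 0b0110) = 0b1111; 0b0001 ⊕ 0b1111 = 0b1110.
P[6]: E(K, 0b0001) = 0b1000; 0b0000 ⊕ 0b1000 = 0b1000.
Blocks that differ from the original plaintext: P[5], P[6].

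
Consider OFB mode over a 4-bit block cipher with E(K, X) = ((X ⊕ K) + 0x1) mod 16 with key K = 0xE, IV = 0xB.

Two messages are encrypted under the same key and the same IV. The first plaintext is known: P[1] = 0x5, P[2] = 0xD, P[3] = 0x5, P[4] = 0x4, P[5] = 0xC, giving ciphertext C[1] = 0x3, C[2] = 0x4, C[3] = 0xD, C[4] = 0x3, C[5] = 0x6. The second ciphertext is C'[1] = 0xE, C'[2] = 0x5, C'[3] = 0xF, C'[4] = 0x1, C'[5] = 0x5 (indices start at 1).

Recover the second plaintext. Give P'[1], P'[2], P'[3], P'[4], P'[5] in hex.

P'[1] = 0x8, P'[2] = 0xC, P'[3] = 0x7, P'[4] = 0x6, P'[5] = 0xF

In OFB with a reused IV, both messages share the same keystream S_i, so C_i ⊕ C'_i = P_i ⊕ P'_i and thus P'_i = P_i ⊕ C_i ⊕ C'_i.
P'[1]: 0x5 ⊕ 0x3 ⊕ 0xE = 0x8.
P'[2]: 0xD ⊕ 0x4 ⊕ 0x5 = 0xC.
P'[3]: 0x5 ⊕ 0xD ⊕ 0xF = 0x7.
P'[4]: 0x4 ⊕ 0x3 ⊕ 0x1 = 0x6.
P'[5]: 0xC ⊕ 0x6 ⊕ 0x5 = 0xF.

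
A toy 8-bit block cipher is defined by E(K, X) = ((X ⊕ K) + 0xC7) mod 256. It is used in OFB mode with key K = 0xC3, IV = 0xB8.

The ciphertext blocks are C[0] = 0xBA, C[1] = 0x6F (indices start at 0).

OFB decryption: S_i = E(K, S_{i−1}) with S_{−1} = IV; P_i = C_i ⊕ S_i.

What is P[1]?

P[1] = 0x27

P[0]: S = E(K, 0xB8) = 0x42; 0xBA ⊕ 0x42 = 0xF8.
P[1]: S = E(K, 0x42) = 0x48; 0x6F ⊕ 0x48 = 0x27.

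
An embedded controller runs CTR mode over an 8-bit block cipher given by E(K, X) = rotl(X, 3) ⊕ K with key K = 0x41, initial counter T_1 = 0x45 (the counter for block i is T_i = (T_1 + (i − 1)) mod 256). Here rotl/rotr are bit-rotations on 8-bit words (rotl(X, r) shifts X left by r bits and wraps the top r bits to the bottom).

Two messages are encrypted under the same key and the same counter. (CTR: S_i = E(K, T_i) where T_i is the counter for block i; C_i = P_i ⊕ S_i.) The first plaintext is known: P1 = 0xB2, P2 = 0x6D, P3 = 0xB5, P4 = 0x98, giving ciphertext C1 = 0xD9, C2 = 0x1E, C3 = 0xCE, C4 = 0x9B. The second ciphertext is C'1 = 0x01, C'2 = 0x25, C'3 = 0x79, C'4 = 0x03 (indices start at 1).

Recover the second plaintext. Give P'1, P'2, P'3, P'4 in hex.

P'1 = 0x6A, P'2 = 0x56, P'3 = 0x02, P'4 = 0x00

In CTR with a reused counter, both messages share the same keystream S_i, so C_i ⊕ C'_i = P_i ⊕ P'_i and thus P'_i = P_i ⊕ C_i ⊕ C'_i.
P'1: 0xB2 ⊕ 0xD9 ⊕ 0x01 = 0x6A.
P'2: 0x6D ⊕ 0x1E ⊕ 0x25 = 0x56.
P'3: 0xB5 ⊕ 0xCE ⊕ 0x79 = 0x02.
P'4: 0x98 ⊕ 0x9B ⊕ 0x03 = 0x00.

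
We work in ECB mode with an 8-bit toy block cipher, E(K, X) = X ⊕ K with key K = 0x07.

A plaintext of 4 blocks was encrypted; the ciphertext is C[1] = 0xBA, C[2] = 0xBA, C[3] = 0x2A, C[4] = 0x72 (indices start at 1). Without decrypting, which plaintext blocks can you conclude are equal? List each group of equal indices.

ECB encrypts each block independently with the same key, so equal ciphertext blocks imply equal plaintext blocks.
C[1] = C[2] = 0xBA, so P[1] = P[2].

P[1] = P[2]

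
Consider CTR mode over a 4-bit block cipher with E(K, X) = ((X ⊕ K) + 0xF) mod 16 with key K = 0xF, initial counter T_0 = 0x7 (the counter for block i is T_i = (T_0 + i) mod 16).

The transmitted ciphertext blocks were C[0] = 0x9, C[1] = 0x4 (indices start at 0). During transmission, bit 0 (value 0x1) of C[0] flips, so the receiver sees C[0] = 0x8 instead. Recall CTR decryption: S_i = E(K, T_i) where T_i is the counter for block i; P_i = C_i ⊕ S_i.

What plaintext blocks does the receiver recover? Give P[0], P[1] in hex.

P[0] = 0xF, P[1] = 0x2

Only C[0] changed, to 0x8. In CTR, a change in C_i flips the same bit in P_i only; the keystream is unaffected. Decrypting the received ciphertext:
P[0]: T = 0x7, S = E(K, T) = 0x7; 0x8 ⊕ 0x7 = 0xF.
P[1]: T = 0x8, S = E(K, T) = 0x6; 0x4 ⊕ 0x6 = 0x2.
Blocks that differ from the original plaintext: P[0].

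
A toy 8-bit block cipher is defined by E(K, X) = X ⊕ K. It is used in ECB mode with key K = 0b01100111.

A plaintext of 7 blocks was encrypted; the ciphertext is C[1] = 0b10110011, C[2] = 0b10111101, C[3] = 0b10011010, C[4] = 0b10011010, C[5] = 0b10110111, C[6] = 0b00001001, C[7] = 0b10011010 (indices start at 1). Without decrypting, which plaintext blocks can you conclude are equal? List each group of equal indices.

ECB encrypts each block independently with the same key, so equal ciphertext blocks imply equal plaintext blocks.
C[3] = C[4] = C[7] = 0b10011010, so P[3] = P[4] = P[7].

P[3] = P[4] = P[7]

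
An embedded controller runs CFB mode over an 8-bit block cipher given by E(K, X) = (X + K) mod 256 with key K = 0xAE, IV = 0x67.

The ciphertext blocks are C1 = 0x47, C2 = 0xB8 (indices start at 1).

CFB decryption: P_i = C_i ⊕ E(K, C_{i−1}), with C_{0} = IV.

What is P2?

P2: E(K, 0x47) = 0xF5; 0xB8 ⊕ 0xF5 = 0x4D.

P2 = 0x4D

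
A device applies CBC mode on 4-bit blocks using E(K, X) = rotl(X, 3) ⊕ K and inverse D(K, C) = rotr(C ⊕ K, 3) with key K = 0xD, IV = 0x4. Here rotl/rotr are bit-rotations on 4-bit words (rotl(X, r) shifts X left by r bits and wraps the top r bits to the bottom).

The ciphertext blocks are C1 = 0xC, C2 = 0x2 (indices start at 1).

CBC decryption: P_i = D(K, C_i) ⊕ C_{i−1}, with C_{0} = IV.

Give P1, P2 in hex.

P1 = 0x6, P2 = 0x3

P1: D(K, 0xC) = 0x2; 0x2 ⊕ 0x4 = 0x6.
P2: D(K, 0x2) = 0xF; 0xF ⊕ 0xC = 0x3.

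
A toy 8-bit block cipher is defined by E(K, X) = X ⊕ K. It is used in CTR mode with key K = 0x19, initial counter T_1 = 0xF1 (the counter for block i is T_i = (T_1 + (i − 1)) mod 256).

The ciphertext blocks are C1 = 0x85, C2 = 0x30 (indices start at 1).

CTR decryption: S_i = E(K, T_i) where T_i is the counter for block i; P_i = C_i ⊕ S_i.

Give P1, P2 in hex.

P1 = 0x6D, P2 = 0xDB

P1: T = 0xF1, S = E(K, T) = 0xE8; 0x85 ⊕ 0xE8 = 0x6D.
P2: T = 0xF2, S = E(K, T) = 0xEB; 0x30 ⊕ 0xEB = 0xDB.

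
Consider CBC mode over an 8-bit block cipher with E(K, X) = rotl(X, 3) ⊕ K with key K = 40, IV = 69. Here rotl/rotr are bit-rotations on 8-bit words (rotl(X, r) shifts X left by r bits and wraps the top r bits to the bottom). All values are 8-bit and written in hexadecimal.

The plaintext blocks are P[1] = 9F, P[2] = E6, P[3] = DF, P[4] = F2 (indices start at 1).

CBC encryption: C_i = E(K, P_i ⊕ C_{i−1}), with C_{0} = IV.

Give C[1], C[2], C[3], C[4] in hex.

C[1] = F7, C[2] = C8, C[3] = F8, C[4] = 10

C[1]: P[1] ⊕ 69 = F6; E(K, F6) = F7.
C[2]: P[2] ⊕ F7 = 11; E(K, 11) = C8.
C[3]: P[3] ⊕ C8 = 17; E(K, 17) = F8.
C[4]: P[4] ⊕ F8 = 0A; E(K, 0A) = 10.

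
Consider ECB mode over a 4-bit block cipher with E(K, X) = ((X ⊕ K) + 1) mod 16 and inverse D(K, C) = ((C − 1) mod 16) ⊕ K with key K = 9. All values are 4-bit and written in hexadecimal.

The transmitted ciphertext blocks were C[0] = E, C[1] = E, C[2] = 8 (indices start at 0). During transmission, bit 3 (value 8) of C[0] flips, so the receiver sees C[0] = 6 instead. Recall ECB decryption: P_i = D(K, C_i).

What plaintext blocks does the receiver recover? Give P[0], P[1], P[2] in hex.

P[0] = C, P[1] = 4, P[2] = E

Only C[0] changed, to 6. In ECB, a change in C_i affects only P_i. Decrypting the received ciphertext:
P[0]: D(K, 6) = C.
P[1]: D(K, E) = 4.
P[2]: D(K, 8) = E.
Blocks that differ from the original plaintext: P[0].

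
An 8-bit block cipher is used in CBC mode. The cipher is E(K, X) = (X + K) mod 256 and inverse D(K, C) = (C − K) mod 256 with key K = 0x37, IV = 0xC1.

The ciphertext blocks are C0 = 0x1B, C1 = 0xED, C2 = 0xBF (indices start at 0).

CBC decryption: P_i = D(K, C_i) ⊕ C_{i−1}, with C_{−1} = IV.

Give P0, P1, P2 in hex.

P0 = 0x25, P1 = 0xAD, P2 = 0x65

P0: D(K, 0x1B) = 0xE4; 0xE4 ⊕ 0xC1 = 0x25.
P1: D(K, 0xED) = 0xB6; 0xB6 ⊕ 0x1B = 0xAD.
P2: D(K, 0xBF) = 0x88; 0x88 ⊕ 0xED = 0x65.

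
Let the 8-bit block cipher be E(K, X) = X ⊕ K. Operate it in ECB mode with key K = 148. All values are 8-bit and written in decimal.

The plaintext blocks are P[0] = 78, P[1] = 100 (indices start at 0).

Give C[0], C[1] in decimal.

C[0] = 218, C[1] = 240

ECB encryption: C_i = E(K, P_i).
C[0]: E(K, 78) = 218.
C[1]: E(K, 100) = 240.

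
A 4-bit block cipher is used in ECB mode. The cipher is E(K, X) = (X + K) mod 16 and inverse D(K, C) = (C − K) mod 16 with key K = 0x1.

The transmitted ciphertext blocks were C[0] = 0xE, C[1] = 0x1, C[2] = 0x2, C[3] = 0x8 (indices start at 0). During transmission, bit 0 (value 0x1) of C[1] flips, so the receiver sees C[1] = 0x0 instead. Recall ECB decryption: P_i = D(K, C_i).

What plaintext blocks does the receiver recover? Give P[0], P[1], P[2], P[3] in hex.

P[0] = 0xD, P[1] = 0xF, P[2] = 0x1, P[3] = 0x7

Only C[1] changed, to 0x0. In ECB, a change in C_i affects only P_i. Decrypting the received ciphertext:
P[0]: D(K, 0xE) = 0xD.
P[1]: D(K, 0x0) = 0xF.
P[2]: D(K, 0x2) = 0x1.
P[3]: D(K, 0x8) = 0x7.
Blocks that differ from the original plaintext: P[1].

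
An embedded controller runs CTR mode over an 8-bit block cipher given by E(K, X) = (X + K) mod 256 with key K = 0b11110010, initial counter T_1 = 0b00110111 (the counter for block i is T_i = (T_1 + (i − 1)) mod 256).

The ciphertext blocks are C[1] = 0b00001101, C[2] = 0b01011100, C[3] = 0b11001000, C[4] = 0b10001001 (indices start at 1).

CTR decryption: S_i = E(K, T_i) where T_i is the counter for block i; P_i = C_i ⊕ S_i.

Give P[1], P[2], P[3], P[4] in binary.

P[1]: T = 0b00110111, S = E(K, T) = 0b00101001; 0b00001101 ⊕ 0b00101001 = 0b00100100.
P[2]: T = 0b00111000, S = E(K, T) = 0b00101010; 0b01011100 ⊕ 0b00101010 = 0b01110110.
P[3]: T = 0b00111001, S = E(K, T) = 0b00101011; 0b11001000 ⊕ 0b00101011 = 0b11100011.
P[4]: T = 0b00111010, S = E(K, T) = 0b00101100; 0b10001001 ⊕ 0b00101100 = 0b10100101.

P[1] = 0b00100100, P[2] = 0b01110110, P[3] = 0b11100011, P[4] = 0b10100101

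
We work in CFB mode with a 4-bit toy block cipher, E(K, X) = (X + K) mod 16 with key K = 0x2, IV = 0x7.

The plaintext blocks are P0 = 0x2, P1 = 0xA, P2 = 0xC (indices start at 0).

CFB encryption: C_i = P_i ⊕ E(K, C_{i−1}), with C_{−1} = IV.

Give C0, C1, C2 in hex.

C0: E(K, 0x7) = 0x9; 0x2 ⊕ 0x9 = 0xB.
C1: E(K, 0xB) = 0xD; 0xA ⊕ 0xD = 0x7.
C2: E(K, 0x7) = 0x9; 0xC ⊕ 0x9 = 0x5.

C0 = 0xB, C1 = 0x7, C2 = 0x5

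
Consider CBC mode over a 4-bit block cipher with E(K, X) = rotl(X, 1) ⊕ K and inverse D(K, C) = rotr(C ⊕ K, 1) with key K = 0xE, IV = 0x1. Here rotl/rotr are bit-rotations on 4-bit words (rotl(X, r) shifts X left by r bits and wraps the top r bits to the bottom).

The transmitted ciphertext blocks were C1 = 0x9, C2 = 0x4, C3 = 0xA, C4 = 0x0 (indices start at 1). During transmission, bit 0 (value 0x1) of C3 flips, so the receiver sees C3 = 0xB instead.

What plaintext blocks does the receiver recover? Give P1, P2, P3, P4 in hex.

P1 = 0xA, P2 = 0xC, P3 = 0xE, P4 = 0xC

CBC decryption: P_i = D(K, C_i) ⊕ C_{i−1}, with C_{0} = IV.
Only C3 changed, to 0xB. In CBC, a change in C_i garbles P_i and flips the same bit in P_{i+1}. Decrypting the received ciphertext:
P1: D(K, 0x9) = 0xB; 0xB ⊕ 0x1 = 0xA.
P2: D(K, 0x4) = 0x5; 0x5 ⊕ 0x9 = 0xC.
P3: D(K, 0xB) = 0xA; 0xA ⊕ 0x4 = 0xE.
P4: D(K, 0x0) = 0x7; 0x7 ⊕ 0xB = 0xC.
Blocks that differ from the original plaintext: P3, P4.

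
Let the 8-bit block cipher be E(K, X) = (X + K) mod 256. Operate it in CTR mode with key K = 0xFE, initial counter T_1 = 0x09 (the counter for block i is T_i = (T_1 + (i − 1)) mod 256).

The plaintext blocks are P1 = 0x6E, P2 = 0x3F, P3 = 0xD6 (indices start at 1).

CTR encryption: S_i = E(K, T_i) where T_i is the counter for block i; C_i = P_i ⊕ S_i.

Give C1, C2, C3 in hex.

C1: T = 0x09, S = E(K, T) = 0x07; 0x6E ⊕ 0x07 = 0x69.
C2: T = 0x0A, S = E(K, T) = 0x08; 0x3F ⊕ 0x08 = 0x37.
C3: T = 0x0B, S = E(K, T) = 0x09; 0xD6 ⊕ 0x09 = 0xDF.

C1 = 0x69, C2 = 0x37, C3 = 0xDF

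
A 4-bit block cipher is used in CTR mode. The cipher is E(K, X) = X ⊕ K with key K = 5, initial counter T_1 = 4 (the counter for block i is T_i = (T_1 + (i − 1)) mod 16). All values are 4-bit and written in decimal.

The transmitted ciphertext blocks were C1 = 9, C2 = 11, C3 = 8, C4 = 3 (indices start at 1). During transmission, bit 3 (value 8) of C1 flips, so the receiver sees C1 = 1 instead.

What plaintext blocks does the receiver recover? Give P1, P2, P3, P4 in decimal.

P1 = 0, P2 = 11, P3 = 11, P4 = 1

CTR decryption: S_i = E(K, T_i) where T_i is the counter for block i; P_i = C_i ⊕ S_i.
Only C1 changed, to 1. In CTR, a change in C_i flips the same bit in P_i only; the keystream is unaffected. Decrypting the received ciphertext:
P1: T = 4, S = E(K, T) = 1; 1 ⊕ 1 = 0.
P2: T = 5, S = E(K, T) = 0; 11 ⊕ 0 = 11.
P3: T = 6, S = E(K, T) = 3; 8 ⊕ 3 = 11.
P4: T = 7, S = E(K, T) = 2; 3 ⊕ 2 = 1.
Blocks that differ from the original plaintext: P1.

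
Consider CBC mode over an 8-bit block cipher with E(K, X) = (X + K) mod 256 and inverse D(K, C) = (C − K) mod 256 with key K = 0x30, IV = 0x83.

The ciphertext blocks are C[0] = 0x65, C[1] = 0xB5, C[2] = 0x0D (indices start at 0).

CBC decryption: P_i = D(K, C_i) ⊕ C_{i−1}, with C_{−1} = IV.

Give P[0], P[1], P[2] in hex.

P[0]: D(K, 0x65) = 0x35; 0x35 ⊕ 0x83 = 0xB6.
P[1]: D(K, 0xB5) = 0x85; 0x85 ⊕ 0x65 = 0xE0.
P[2]: D(K, 0x0D) = 0xDD; 0xDD ⊕ 0xB5 = 0x68.

P[0] = 0xB6, P[1] = 0xE0, P[2] = 0x68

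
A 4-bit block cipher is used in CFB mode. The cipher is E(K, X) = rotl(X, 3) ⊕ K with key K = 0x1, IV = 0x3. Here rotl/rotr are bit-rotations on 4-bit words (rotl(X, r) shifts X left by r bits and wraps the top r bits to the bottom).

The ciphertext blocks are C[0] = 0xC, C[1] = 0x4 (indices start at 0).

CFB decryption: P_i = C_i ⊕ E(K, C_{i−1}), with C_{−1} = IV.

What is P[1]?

P[1] = 0x3

P[1]: E(K, 0xC) = 0x7; 0x4 ⊕ 0x7 = 0x3.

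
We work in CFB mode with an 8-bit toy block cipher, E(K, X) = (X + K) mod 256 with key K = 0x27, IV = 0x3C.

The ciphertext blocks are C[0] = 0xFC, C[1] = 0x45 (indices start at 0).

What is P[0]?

P[0] = 0x9F

CFB decryption: P_i = C_i ⊕ E(K, C_{i−1}), with C_{−1} = IV.
P[0]: E(K, 0x3C) = 0x63; 0xFC ⊕ 0x63 = 0x9F.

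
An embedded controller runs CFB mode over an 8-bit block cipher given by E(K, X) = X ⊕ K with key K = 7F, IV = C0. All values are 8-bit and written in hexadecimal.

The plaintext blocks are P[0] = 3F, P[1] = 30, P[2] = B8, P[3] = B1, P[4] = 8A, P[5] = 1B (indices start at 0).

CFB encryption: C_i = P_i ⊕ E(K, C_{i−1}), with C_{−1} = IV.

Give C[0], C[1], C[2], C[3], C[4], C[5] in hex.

C[0] = 80, C[1] = CF, C[2] = 08, C[3] = C6, C[4] = 33, C[5] = 57

C[0]: E(K, C0) = BF; 3F ⊕ BF = 80.
C[1]: E(K, 80) = FF; 30 ⊕ FF = CF.
C[2]: E(K, CF) = B0; B8 ⊕ B0 = 08.
C[3]: E(K, 08) = 77; B1 ⊕ 77 = C6.
C[4]: E(K, C6) = B9; 8A ⊕ B9 = 33.
C[5]: E(K, 33) = 4C; 1B ⊕ 4C = 57.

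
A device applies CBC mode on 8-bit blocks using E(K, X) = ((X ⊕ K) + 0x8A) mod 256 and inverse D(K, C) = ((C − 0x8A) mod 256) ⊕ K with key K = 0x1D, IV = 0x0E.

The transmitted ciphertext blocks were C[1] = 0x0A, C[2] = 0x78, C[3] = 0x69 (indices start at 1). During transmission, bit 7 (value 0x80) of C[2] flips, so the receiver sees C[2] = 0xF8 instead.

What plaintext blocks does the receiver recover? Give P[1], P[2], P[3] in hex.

P[1] = 0x93, P[2] = 0x79, P[3] = 0x3A

CBC decryption: P_i = D(K, C_i) ⊕ C_{i−1}, with C_{0} = IV.
Only C[2] changed, to 0xF8. In CBC, a change in C_i garbles P_i and flips the same bit in P_{i+1}. Decrypting the received ciphertext:
P[1]: D(K, 0x0A) = 0x9D; 0x9D ⊕ 0x0E = 0x93.
P[2]: D(K, 0xF8) = 0x73; 0x73 ⊕ 0x0A = 0x79.
P[3]: D(K, 0x69) = 0xC2; 0xC2 ⊕ 0xF8 = 0x3A.
Blocks that differ from the original plaintext: P[2], P[3].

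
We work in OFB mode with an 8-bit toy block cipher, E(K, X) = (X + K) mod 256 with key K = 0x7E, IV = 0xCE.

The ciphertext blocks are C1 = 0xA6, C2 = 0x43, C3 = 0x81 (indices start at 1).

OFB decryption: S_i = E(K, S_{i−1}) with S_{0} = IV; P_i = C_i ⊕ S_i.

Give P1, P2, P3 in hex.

P1 = 0xEA, P2 = 0x89, P3 = 0xC9

P1: S = E(K, 0xCE) = 0x4C; 0xA6 ⊕ 0x4C = 0xEA.
P2: S = E(K, 0x4C) = 0xCA; 0x43 ⊕ 0xCA = 0x89.
P3: S = E(K, 0xCA) = 0x48; 0x81 ⊕ 0x48 = 0xC9.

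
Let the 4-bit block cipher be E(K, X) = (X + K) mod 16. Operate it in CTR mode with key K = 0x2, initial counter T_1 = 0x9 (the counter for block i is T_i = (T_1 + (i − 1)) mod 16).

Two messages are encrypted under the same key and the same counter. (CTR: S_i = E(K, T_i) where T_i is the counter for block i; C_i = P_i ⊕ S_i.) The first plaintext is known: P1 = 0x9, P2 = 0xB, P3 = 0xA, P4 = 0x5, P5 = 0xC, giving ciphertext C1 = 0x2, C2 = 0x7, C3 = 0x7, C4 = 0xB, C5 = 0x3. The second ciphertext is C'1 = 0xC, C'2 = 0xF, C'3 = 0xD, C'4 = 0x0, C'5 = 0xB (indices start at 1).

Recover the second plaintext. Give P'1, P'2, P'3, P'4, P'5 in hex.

P'1 = 0x7, P'2 = 0x3, P'3 = 0x0, P'4 = 0xE, P'5 = 0x4

In CTR with a reused counter, both messages share the same keystream S_i, so C_i ⊕ C'_i = P_i ⊕ P'_i and thus P'_i = P_i ⊕ C_i ⊕ C'_i.
P'1: 0x9 ⊕ 0x2 ⊕ 0xC = 0x7.
P'2: 0xB ⊕ 0x7 ⊕ 0xF = 0x3.
P'3: 0xA ⊕ 0x7 ⊕ 0xD = 0x0.
P'4: 0x5 ⊕ 0xB ⊕ 0x0 = 0xE.
P'5: 0xC ⊕ 0x3 ⊕ 0xB = 0x4.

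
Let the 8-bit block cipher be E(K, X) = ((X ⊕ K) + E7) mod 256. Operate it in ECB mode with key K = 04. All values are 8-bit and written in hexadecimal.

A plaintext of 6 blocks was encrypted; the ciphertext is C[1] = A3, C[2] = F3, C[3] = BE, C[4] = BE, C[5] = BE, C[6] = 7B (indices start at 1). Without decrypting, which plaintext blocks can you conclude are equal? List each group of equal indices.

ECB encrypts each block independently with the same key, so equal ciphertext blocks imply equal plaintext blocks.
C[3] = C[4] = C[5] = BE, so P[3] = P[4] = P[5].

P[3] = P[4] = P[5]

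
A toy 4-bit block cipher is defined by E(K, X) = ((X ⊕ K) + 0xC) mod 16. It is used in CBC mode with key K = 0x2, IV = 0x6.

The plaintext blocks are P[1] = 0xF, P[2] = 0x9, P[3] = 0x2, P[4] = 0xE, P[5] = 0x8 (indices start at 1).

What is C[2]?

CBC encryption: C_i = E(K, P_i ⊕ C_{i−1}), with C_{0} = IV.
C[1]: P[1] ⊕ 0x6 = 0x9; E(K, 0x9) = 0x7.
C[2]: P[2] ⊕ 0x7 = 0xE; E(K, 0xE) = 0x8.

C[2] = 0x8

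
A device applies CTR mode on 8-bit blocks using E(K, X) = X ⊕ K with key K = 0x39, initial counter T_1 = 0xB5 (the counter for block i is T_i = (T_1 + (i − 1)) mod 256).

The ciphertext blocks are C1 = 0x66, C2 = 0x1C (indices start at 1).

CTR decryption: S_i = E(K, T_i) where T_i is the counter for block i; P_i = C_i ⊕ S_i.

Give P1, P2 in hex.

P1 = 0xEA, P2 = 0x93

P1: T = 0xB5, S = E(K, T) = 0x8C; 0x66 ⊕ 0x8C = 0xEA.
P2: T = 0xB6, S = E(K, T) = 0x8F; 0x1C ⊕ 0x8F = 0x93.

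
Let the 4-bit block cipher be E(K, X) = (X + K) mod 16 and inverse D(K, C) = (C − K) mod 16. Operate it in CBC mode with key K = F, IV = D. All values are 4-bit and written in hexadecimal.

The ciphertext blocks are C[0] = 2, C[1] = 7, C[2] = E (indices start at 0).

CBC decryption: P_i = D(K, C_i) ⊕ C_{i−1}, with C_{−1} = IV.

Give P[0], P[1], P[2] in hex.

P[0] = E, P[1] = A, P[2] = 8

P[0]: D(K, 2) = 3; 3 ⊕ D = E.
P[1]: D(K, 7) = 8; 8 ⊕ 2 = A.
P[2]: D(K, E) = F; F ⊕ 7 = 8.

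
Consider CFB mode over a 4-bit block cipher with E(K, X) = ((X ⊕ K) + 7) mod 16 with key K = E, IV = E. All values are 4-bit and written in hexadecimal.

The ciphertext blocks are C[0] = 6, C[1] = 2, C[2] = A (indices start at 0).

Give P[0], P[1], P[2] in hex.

P[0] = 1, P[1] = D, P[2] = 9

CFB decryption: P_i = C_i ⊕ E(K, C_{i−1}), with C_{−1} = IV.
P[0]: E(K, E) = 7; 6 ⊕ 7 = 1.
P[1]: E(K, 6) = F; 2 ⊕ F = D.
P[2]: E(K, 2) = 3; A ⊕ 3 = 9.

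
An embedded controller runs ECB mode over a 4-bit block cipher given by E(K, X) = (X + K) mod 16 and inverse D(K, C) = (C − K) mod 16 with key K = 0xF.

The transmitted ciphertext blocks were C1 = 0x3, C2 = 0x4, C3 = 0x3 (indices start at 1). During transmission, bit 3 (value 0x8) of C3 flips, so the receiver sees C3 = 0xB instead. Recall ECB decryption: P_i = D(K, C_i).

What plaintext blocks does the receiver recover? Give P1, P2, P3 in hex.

Only C3 changed, to 0xB. In ECB, a change in C_i affects only P_i. Decrypting the received ciphertext:
P1: D(K, 0x3) = 0x4.
P2: D(K, 0x4) = 0x5.
P3: D(K, 0xB) = 0xC.
Blocks that differ from the original plaintext: P3.

P1 = 0x4, P2 = 0x5, P3 = 0xC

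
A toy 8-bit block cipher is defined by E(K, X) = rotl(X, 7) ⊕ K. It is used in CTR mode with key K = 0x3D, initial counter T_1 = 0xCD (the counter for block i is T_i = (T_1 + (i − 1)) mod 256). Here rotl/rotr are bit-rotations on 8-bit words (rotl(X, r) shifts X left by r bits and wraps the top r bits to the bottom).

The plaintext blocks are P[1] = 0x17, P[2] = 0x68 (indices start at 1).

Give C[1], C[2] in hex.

C[1] = 0xCC, C[2] = 0x32

CTR encryption: S_i = E(K, T_i) where T_i is the counter for block i; C_i = P_i ⊕ S_i.
C[1]: T = 0xCD, S = E(K, T) = 0xDB; 0x17 ⊕ 0xDB = 0xCC.
C[2]: T = 0xCE, S = E(K, T) = 0x5A; 0x68 ⊕ 0x5A = 0x32.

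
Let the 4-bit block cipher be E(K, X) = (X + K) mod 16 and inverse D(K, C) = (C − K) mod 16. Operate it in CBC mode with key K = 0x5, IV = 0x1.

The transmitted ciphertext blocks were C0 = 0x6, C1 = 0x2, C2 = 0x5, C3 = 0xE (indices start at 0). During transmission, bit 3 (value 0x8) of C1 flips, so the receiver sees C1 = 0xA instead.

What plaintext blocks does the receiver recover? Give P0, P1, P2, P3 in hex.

CBC decryption: P_i = D(K, C_i) ⊕ C_{i−1}, with C_{−1} = IV.
Only C1 changed, to 0xA. In CBC, a change in C_i garbles P_i and flips the same bit in P_{i+1}. Decrypting the received ciphertext:
P0: D(K, 0x6) = 0x1; 0x1 ⊕ 0x1 = 0x0.
P1: D(K, 0xA) = 0x5; 0x5 ⊕ 0x6 = 0x3.
P2: D(K, 0x5) = 0x0; 0x0 ⊕ 0xA = 0xA.
P3: D(K, 0xE) = 0x9; 0x9 ⊕ 0x5 = 0xC.
Blocks that differ from the original plaintext: P1, P2.

P0 = 0x0, P1 = 0x3, P2 = 0xA, P3 = 0xC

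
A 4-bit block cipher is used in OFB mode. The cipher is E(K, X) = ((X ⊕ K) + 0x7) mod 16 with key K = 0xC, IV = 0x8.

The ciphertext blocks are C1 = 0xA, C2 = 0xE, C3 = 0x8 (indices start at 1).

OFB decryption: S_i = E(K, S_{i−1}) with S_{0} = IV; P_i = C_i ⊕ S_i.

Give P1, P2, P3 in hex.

P1: S = E(K, 0x8) = 0xB; 0xA ⊕ 0xB = 0x1.
P2: S = E(K, 0xB) = 0xE; 0xE ⊕ 0xE = 0x0.
P3: S = E(K, 0xE) = 0x9; 0x8 ⊕ 0x9 = 0x1.

P1 = 0x1, P2 = 0x0, P3 = 0x1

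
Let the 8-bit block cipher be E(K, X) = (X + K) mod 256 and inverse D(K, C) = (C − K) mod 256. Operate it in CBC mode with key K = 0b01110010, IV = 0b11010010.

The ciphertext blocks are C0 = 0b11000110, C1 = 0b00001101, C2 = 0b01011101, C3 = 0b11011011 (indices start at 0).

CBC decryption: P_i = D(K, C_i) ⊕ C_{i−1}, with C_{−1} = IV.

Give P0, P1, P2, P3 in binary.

P0: D(K, 0b11000110) = 0b01010100; 0b01010100 ⊕ 0b11010010 = 0b10000110.
P1: D(K, 0b00001101) = 0b10011011; 0b10011011 ⊕ 0b11000110 = 0b01011101.
P2: D(K, 0b01011101) = 0b11101011; 0b11101011 ⊕ 0b00001101 = 0b11100110.
P3: D(K, 0b11011011) = 0b01101001; 0b01101001 ⊕ 0b01011101 = 0b00110100.

P0 = 0b10000110, P1 = 0b01011101, P2 = 0b11100110, P3 = 0b00110100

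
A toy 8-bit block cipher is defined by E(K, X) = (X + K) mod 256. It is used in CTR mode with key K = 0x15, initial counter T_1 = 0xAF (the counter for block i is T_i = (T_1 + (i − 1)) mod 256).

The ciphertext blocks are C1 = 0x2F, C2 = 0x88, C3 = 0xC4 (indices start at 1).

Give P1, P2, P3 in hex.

CTR decryption: S_i = E(K, T_i) where T_i is the counter for block i; P_i = C_i ⊕ S_i.
P1: T = 0xAF, S = E(K, T) = 0xC4; 0x2F ⊕ 0xC4 = 0xEB.
P2: T = 0xB0, S = E(K, T) = 0xC5; 0x88 ⊕ 0xC5 = 0x4D.
P3: T = 0xB1, S = E(K, T) = 0xC6; 0xC4 ⊕ 0xC6 = 0x02.

P1 = 0xEB, P2 = 0x4D, P3 = 0x02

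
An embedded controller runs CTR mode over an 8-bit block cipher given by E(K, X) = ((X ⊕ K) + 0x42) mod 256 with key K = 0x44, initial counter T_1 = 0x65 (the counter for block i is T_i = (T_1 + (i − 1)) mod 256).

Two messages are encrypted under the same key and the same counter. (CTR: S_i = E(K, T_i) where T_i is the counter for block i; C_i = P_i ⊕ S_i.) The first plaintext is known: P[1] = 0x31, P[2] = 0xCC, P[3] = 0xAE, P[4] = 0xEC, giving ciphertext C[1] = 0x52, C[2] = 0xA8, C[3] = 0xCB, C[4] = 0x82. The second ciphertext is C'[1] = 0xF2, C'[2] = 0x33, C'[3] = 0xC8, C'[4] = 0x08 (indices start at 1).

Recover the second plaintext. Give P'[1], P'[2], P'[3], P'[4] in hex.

In CTR with a reused counter, both messages share the same keystream S_i, so C_i ⊕ C'_i = P_i ⊕ P'_i and thus P'_i = P_i ⊕ C_i ⊕ C'_i.
P'[1]: 0x31 ⊕ 0x52 ⊕ 0xF2 = 0x91.
P'[2]: 0xCC ⊕ 0xA8 ⊕ 0x33 = 0x57.
P'[3]: 0xAE ⊕ 0xCB ⊕ 0xC8 = 0xAD.
P'[4]: 0xEC ⊕ 0x82 ⊕ 0x08 = 0x66.

P'[1] = 0x91, P'[2] = 0x57, P'[3] = 0xAD, P'[4] = 0x66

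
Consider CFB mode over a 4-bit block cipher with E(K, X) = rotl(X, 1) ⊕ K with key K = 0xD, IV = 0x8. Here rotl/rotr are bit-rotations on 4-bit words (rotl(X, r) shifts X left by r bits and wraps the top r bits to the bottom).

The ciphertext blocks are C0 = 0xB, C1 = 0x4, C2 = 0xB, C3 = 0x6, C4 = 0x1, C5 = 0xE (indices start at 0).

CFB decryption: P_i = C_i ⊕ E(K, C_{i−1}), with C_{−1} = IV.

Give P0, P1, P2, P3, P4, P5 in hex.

P0: E(K, 0x8) = 0xC; 0xB ⊕ 0xC = 0x7.
P1: E(K, 0xB) = 0xA; 0x4 ⊕ 0xA = 0xE.
P2: E(K, 0x4) = 0x5; 0xB ⊕ 0x5 = 0xE.
P3: E(K, 0xB) = 0xA; 0x6 ⊕ 0xA = 0xC.
P4: E(K, 0x6) = 0x1; 0x1 ⊕ 0x1 = 0x0.
P5: E(K, 0x1) = 0xF; 0xE ⊕ 0xF = 0x1.

P0 = 0x7, P1 = 0xE, P2 = 0xE, P3 = 0xC, P4 = 0x0, P5 = 0x1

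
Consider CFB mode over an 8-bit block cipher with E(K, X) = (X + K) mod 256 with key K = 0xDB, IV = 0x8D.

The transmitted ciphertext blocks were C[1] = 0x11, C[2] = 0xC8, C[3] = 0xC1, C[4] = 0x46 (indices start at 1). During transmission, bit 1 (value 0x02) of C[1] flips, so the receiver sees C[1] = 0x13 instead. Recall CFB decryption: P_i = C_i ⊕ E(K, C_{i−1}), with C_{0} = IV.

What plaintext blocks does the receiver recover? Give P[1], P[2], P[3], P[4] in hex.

P[1] = 0x7B, P[2] = 0x26, P[3] = 0x62, P[4] = 0xDA

Only C[1] changed, to 0x13. In CFB, a change in C_i flips the same bit in P_i and garbles P_{i+1}. Decrypting the received ciphertext:
P[1]: E(K, 0x8D) = 0x68; 0x13 ⊕ 0x68 = 0x7B.
P[2]: E(K, 0x13) = 0xEE; 0xC8 ⊕ 0xEE = 0x26.
P[3]: E(K, 0xC8) = 0xA3; 0xC1 ⊕ 0xA3 = 0x62.
P[4]: E(K, 0xC1) = 0x9C; 0x46 ⊕ 0x9C = 0xDA.
Blocks that differ from the original plaintext: P[1], P[2].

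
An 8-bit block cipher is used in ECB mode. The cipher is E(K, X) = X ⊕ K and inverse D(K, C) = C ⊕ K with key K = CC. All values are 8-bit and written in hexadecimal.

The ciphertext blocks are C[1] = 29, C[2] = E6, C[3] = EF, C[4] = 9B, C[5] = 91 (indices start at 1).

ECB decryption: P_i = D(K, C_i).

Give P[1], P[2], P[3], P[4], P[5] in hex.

P[1] = E5, P[2] = 2A, P[3] = 23, P[4] = 57, P[5] = 5D

P[1]: D(K, 29) = E5.
P[2]: D(K, E6) = 2A.
P[3]: D(K, EF) = 23.
P[4]: D(K, 9B) = 57.
P[5]: D(K, 91) = 5D.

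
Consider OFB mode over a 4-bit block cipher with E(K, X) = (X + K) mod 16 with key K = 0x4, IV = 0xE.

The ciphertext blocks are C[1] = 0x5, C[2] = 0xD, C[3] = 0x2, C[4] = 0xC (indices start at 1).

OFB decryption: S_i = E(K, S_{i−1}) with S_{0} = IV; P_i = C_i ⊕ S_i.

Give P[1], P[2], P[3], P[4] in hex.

P[1]: S = E(K, 0xE) = 0x2; 0x5 ⊕ 0x2 = 0x7.
P[2]: S = E(K, 0x2) = 0x6; 0xD ⊕ 0x6 = 0xB.
P[3]: S = E(K, 0x6) = 0xA; 0x2 ⊕ 0xA = 0x8.
P[4]: S = E(K, 0xA) = 0xE; 0xC ⊕ 0xE = 0x2.

P[1] = 0x7, P[2] = 0xB, P[3] = 0x8, P[4] = 0x2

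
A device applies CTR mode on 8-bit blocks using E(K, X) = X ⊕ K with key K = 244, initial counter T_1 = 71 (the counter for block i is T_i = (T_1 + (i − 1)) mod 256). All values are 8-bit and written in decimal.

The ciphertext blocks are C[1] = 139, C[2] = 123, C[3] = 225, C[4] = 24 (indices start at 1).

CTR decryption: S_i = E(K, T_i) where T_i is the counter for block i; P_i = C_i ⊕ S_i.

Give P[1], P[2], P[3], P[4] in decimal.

P[1] = 56, P[2] = 199, P[3] = 92, P[4] = 166

P[1]: T = 71, S = E(K, T) = 179; 139 ⊕ 179 = 56.
P[2]: T = 72, S = E(K, T) = 188; 123 ⊕ 188 = 199.
P[3]: T = 73, S = E(K, T) = 189; 225 ⊕ 189 = 92.
P[4]: T = 74, S = E(K, T) = 190; 24 ⊕ 190 = 166.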